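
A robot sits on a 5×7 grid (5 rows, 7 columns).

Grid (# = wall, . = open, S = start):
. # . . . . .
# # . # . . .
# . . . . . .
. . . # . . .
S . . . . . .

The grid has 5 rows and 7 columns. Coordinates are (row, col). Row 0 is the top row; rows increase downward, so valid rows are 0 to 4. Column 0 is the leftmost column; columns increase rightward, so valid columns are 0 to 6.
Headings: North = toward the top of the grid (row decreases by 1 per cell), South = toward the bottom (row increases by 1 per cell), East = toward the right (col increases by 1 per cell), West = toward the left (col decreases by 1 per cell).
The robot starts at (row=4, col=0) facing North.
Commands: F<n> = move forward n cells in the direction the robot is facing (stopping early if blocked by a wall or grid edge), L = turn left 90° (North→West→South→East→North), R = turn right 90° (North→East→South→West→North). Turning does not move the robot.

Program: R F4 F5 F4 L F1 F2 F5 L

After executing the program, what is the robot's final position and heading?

Answer: Final position: (row=0, col=6), facing West

Derivation:
Start: (row=4, col=0), facing North
  R: turn right, now facing East
  F4: move forward 4, now at (row=4, col=4)
  F5: move forward 2/5 (blocked), now at (row=4, col=6)
  F4: move forward 0/4 (blocked), now at (row=4, col=6)
  L: turn left, now facing North
  F1: move forward 1, now at (row=3, col=6)
  F2: move forward 2, now at (row=1, col=6)
  F5: move forward 1/5 (blocked), now at (row=0, col=6)
  L: turn left, now facing West
Final: (row=0, col=6), facing West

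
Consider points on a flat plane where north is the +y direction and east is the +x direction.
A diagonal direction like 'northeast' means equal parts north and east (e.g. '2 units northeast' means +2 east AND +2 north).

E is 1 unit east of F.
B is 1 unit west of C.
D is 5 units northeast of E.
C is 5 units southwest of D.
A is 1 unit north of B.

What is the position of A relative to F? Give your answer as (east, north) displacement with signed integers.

Place F at the origin (east=0, north=0).
  E is 1 unit east of F: delta (east=+1, north=+0); E at (east=1, north=0).
  D is 5 units northeast of E: delta (east=+5, north=+5); D at (east=6, north=5).
  C is 5 units southwest of D: delta (east=-5, north=-5); C at (east=1, north=0).
  B is 1 unit west of C: delta (east=-1, north=+0); B at (east=0, north=0).
  A is 1 unit north of B: delta (east=+0, north=+1); A at (east=0, north=1).
Therefore A relative to F: (east=0, north=1).

Answer: A is at (east=0, north=1) relative to F.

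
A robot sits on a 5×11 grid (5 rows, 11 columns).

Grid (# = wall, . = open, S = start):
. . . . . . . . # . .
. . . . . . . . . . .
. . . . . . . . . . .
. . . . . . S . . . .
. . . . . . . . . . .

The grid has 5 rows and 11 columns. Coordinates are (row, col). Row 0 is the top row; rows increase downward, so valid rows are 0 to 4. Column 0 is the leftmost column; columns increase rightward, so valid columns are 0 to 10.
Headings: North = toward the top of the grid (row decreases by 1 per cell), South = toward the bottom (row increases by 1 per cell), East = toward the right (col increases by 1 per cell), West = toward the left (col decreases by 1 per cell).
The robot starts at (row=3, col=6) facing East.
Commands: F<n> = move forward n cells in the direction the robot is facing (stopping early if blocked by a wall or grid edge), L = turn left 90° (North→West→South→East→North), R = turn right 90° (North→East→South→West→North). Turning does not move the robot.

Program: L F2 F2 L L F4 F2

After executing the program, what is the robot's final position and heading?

Start: (row=3, col=6), facing East
  L: turn left, now facing North
  F2: move forward 2, now at (row=1, col=6)
  F2: move forward 1/2 (blocked), now at (row=0, col=6)
  L: turn left, now facing West
  L: turn left, now facing South
  F4: move forward 4, now at (row=4, col=6)
  F2: move forward 0/2 (blocked), now at (row=4, col=6)
Final: (row=4, col=6), facing South

Answer: Final position: (row=4, col=6), facing South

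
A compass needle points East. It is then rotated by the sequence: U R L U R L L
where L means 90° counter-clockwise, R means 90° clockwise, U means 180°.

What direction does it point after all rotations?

Start: East
  U (U-turn (180°)) -> West
  R (right (90° clockwise)) -> North
  L (left (90° counter-clockwise)) -> West
  U (U-turn (180°)) -> East
  R (right (90° clockwise)) -> South
  L (left (90° counter-clockwise)) -> East
  L (left (90° counter-clockwise)) -> North
Final: North

Answer: Final heading: North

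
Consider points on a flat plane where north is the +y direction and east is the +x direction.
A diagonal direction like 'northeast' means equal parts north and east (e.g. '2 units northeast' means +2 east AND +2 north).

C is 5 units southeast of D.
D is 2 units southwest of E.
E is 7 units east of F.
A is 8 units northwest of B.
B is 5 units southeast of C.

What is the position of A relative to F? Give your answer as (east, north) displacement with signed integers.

Place F at the origin (east=0, north=0).
  E is 7 units east of F: delta (east=+7, north=+0); E at (east=7, north=0).
  D is 2 units southwest of E: delta (east=-2, north=-2); D at (east=5, north=-2).
  C is 5 units southeast of D: delta (east=+5, north=-5); C at (east=10, north=-7).
  B is 5 units southeast of C: delta (east=+5, north=-5); B at (east=15, north=-12).
  A is 8 units northwest of B: delta (east=-8, north=+8); A at (east=7, north=-4).
Therefore A relative to F: (east=7, north=-4).

Answer: A is at (east=7, north=-4) relative to F.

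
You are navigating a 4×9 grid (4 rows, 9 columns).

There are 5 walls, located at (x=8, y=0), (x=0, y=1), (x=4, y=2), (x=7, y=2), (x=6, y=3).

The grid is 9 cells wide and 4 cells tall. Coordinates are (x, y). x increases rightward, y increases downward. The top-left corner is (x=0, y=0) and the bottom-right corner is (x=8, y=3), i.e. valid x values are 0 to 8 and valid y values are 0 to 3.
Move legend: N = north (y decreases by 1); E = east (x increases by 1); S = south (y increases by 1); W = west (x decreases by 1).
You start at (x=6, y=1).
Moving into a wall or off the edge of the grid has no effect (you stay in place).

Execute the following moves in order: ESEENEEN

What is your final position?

Answer: Final position: (x=8, y=1)

Derivation:
Start: (x=6, y=1)
  E (east): (x=6, y=1) -> (x=7, y=1)
  S (south): blocked, stay at (x=7, y=1)
  E (east): (x=7, y=1) -> (x=8, y=1)
  E (east): blocked, stay at (x=8, y=1)
  N (north): blocked, stay at (x=8, y=1)
  E (east): blocked, stay at (x=8, y=1)
  E (east): blocked, stay at (x=8, y=1)
  N (north): blocked, stay at (x=8, y=1)
Final: (x=8, y=1)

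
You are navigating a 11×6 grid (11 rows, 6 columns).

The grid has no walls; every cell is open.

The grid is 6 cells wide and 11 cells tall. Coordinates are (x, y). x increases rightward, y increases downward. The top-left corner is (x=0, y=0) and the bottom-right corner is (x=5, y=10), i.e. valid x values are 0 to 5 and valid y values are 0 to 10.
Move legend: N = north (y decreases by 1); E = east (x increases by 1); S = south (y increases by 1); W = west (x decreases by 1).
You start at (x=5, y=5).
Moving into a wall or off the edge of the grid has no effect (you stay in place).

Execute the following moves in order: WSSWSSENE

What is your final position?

Answer: Final position: (x=5, y=8)

Derivation:
Start: (x=5, y=5)
  W (west): (x=5, y=5) -> (x=4, y=5)
  S (south): (x=4, y=5) -> (x=4, y=6)
  S (south): (x=4, y=6) -> (x=4, y=7)
  W (west): (x=4, y=7) -> (x=3, y=7)
  S (south): (x=3, y=7) -> (x=3, y=8)
  S (south): (x=3, y=8) -> (x=3, y=9)
  E (east): (x=3, y=9) -> (x=4, y=9)
  N (north): (x=4, y=9) -> (x=4, y=8)
  E (east): (x=4, y=8) -> (x=5, y=8)
Final: (x=5, y=8)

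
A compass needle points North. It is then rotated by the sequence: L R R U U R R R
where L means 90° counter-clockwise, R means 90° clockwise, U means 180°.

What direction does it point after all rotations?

Answer: Final heading: North

Derivation:
Start: North
  L (left (90° counter-clockwise)) -> West
  R (right (90° clockwise)) -> North
  R (right (90° clockwise)) -> East
  U (U-turn (180°)) -> West
  U (U-turn (180°)) -> East
  R (right (90° clockwise)) -> South
  R (right (90° clockwise)) -> West
  R (right (90° clockwise)) -> North
Final: North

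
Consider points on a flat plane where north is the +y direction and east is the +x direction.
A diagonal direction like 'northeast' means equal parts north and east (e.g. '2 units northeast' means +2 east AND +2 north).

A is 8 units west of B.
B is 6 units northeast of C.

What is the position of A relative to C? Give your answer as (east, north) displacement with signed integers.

Place C at the origin (east=0, north=0).
  B is 6 units northeast of C: delta (east=+6, north=+6); B at (east=6, north=6).
  A is 8 units west of B: delta (east=-8, north=+0); A at (east=-2, north=6).
Therefore A relative to C: (east=-2, north=6).

Answer: A is at (east=-2, north=6) relative to C.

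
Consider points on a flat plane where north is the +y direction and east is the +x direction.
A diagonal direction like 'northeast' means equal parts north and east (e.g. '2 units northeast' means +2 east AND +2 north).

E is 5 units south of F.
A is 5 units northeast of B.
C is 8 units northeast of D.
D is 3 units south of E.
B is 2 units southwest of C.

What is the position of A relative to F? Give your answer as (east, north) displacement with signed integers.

Answer: A is at (east=11, north=3) relative to F.

Derivation:
Place F at the origin (east=0, north=0).
  E is 5 units south of F: delta (east=+0, north=-5); E at (east=0, north=-5).
  D is 3 units south of E: delta (east=+0, north=-3); D at (east=0, north=-8).
  C is 8 units northeast of D: delta (east=+8, north=+8); C at (east=8, north=0).
  B is 2 units southwest of C: delta (east=-2, north=-2); B at (east=6, north=-2).
  A is 5 units northeast of B: delta (east=+5, north=+5); A at (east=11, north=3).
Therefore A relative to F: (east=11, north=3).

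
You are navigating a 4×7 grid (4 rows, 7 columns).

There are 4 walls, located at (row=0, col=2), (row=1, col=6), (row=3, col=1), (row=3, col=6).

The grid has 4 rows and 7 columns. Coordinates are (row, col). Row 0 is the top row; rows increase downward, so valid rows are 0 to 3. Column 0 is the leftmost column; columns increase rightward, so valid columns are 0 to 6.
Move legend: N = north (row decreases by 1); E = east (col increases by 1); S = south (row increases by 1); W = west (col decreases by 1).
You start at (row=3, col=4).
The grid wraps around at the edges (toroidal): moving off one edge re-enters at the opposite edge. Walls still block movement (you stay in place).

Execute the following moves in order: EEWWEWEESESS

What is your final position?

Start: (row=3, col=4)
  E (east): (row=3, col=4) -> (row=3, col=5)
  E (east): blocked, stay at (row=3, col=5)
  W (west): (row=3, col=5) -> (row=3, col=4)
  W (west): (row=3, col=4) -> (row=3, col=3)
  E (east): (row=3, col=3) -> (row=3, col=4)
  W (west): (row=3, col=4) -> (row=3, col=3)
  E (east): (row=3, col=3) -> (row=3, col=4)
  E (east): (row=3, col=4) -> (row=3, col=5)
  S (south): (row=3, col=5) -> (row=0, col=5)
  E (east): (row=0, col=5) -> (row=0, col=6)
  S (south): blocked, stay at (row=0, col=6)
  S (south): blocked, stay at (row=0, col=6)
Final: (row=0, col=6)

Answer: Final position: (row=0, col=6)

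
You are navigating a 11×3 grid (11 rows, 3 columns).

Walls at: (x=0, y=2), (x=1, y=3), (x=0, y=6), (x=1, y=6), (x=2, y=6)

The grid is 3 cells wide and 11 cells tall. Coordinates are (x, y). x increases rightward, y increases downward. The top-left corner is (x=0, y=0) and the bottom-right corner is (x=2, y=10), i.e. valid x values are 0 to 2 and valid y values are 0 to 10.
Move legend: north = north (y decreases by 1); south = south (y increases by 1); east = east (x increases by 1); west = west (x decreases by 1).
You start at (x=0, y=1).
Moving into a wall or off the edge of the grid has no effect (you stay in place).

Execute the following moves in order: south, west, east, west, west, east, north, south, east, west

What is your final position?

Start: (x=0, y=1)
  south (south): blocked, stay at (x=0, y=1)
  west (west): blocked, stay at (x=0, y=1)
  east (east): (x=0, y=1) -> (x=1, y=1)
  west (west): (x=1, y=1) -> (x=0, y=1)
  west (west): blocked, stay at (x=0, y=1)
  east (east): (x=0, y=1) -> (x=1, y=1)
  north (north): (x=1, y=1) -> (x=1, y=0)
  south (south): (x=1, y=0) -> (x=1, y=1)
  east (east): (x=1, y=1) -> (x=2, y=1)
  west (west): (x=2, y=1) -> (x=1, y=1)
Final: (x=1, y=1)

Answer: Final position: (x=1, y=1)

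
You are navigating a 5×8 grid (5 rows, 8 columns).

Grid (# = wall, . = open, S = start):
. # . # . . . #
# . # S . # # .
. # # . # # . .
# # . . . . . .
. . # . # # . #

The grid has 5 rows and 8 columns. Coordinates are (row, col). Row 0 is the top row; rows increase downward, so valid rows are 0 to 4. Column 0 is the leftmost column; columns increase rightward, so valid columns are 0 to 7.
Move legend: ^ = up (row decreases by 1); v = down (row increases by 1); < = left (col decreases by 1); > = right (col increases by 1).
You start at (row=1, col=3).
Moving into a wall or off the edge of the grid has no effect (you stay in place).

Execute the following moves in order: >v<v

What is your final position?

Answer: Final position: (row=2, col=3)

Derivation:
Start: (row=1, col=3)
  > (right): (row=1, col=3) -> (row=1, col=4)
  v (down): blocked, stay at (row=1, col=4)
  < (left): (row=1, col=4) -> (row=1, col=3)
  v (down): (row=1, col=3) -> (row=2, col=3)
Final: (row=2, col=3)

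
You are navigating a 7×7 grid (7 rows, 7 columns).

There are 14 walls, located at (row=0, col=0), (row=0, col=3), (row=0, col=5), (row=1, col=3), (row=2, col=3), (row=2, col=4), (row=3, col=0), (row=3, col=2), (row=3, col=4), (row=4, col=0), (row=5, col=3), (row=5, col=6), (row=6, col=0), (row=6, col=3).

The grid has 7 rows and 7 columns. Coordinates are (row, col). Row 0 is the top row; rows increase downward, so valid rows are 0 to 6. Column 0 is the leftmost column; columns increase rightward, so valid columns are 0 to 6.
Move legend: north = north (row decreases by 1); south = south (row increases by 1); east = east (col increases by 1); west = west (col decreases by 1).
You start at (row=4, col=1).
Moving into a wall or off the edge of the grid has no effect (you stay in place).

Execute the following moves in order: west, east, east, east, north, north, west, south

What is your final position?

Answer: Final position: (row=4, col=3)

Derivation:
Start: (row=4, col=1)
  west (west): blocked, stay at (row=4, col=1)
  east (east): (row=4, col=1) -> (row=4, col=2)
  east (east): (row=4, col=2) -> (row=4, col=3)
  east (east): (row=4, col=3) -> (row=4, col=4)
  north (north): blocked, stay at (row=4, col=4)
  north (north): blocked, stay at (row=4, col=4)
  west (west): (row=4, col=4) -> (row=4, col=3)
  south (south): blocked, stay at (row=4, col=3)
Final: (row=4, col=3)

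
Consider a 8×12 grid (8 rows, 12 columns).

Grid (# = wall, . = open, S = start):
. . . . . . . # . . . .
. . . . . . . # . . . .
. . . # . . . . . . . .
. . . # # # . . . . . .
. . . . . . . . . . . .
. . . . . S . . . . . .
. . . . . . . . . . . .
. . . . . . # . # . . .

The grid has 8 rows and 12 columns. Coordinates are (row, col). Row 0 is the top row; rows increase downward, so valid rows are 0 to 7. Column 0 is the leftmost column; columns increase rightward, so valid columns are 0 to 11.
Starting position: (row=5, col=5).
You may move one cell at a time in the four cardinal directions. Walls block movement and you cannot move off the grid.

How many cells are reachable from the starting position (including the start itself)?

Answer: Reachable cells: 88

Derivation:
BFS flood-fill from (row=5, col=5):
  Distance 0: (row=5, col=5)
  Distance 1: (row=4, col=5), (row=5, col=4), (row=5, col=6), (row=6, col=5)
  Distance 2: (row=4, col=4), (row=4, col=6), (row=5, col=3), (row=5, col=7), (row=6, col=4), (row=6, col=6), (row=7, col=5)
  Distance 3: (row=3, col=6), (row=4, col=3), (row=4, col=7), (row=5, col=2), (row=5, col=8), (row=6, col=3), (row=6, col=7), (row=7, col=4)
  Distance 4: (row=2, col=6), (row=3, col=7), (row=4, col=2), (row=4, col=8), (row=5, col=1), (row=5, col=9), (row=6, col=2), (row=6, col=8), (row=7, col=3), (row=7, col=7)
  Distance 5: (row=1, col=6), (row=2, col=5), (row=2, col=7), (row=3, col=2), (row=3, col=8), (row=4, col=1), (row=4, col=9), (row=5, col=0), (row=5, col=10), (row=6, col=1), (row=6, col=9), (row=7, col=2)
  Distance 6: (row=0, col=6), (row=1, col=5), (row=2, col=2), (row=2, col=4), (row=2, col=8), (row=3, col=1), (row=3, col=9), (row=4, col=0), (row=4, col=10), (row=5, col=11), (row=6, col=0), (row=6, col=10), (row=7, col=1), (row=7, col=9)
  Distance 7: (row=0, col=5), (row=1, col=2), (row=1, col=4), (row=1, col=8), (row=2, col=1), (row=2, col=9), (row=3, col=0), (row=3, col=10), (row=4, col=11), (row=6, col=11), (row=7, col=0), (row=7, col=10)
  Distance 8: (row=0, col=2), (row=0, col=4), (row=0, col=8), (row=1, col=1), (row=1, col=3), (row=1, col=9), (row=2, col=0), (row=2, col=10), (row=3, col=11), (row=7, col=11)
  Distance 9: (row=0, col=1), (row=0, col=3), (row=0, col=9), (row=1, col=0), (row=1, col=10), (row=2, col=11)
  Distance 10: (row=0, col=0), (row=0, col=10), (row=1, col=11)
  Distance 11: (row=0, col=11)
Total reachable: 88 (grid has 88 open cells total)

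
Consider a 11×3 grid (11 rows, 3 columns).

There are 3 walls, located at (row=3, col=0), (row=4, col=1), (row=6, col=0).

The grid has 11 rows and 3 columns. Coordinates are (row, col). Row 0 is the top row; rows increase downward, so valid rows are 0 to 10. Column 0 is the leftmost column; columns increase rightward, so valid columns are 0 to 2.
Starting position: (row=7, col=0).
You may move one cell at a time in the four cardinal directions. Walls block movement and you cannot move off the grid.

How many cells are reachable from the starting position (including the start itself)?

Answer: Reachable cells: 30

Derivation:
BFS flood-fill from (row=7, col=0):
  Distance 0: (row=7, col=0)
  Distance 1: (row=7, col=1), (row=8, col=0)
  Distance 2: (row=6, col=1), (row=7, col=2), (row=8, col=1), (row=9, col=0)
  Distance 3: (row=5, col=1), (row=6, col=2), (row=8, col=2), (row=9, col=1), (row=10, col=0)
  Distance 4: (row=5, col=0), (row=5, col=2), (row=9, col=2), (row=10, col=1)
  Distance 5: (row=4, col=0), (row=4, col=2), (row=10, col=2)
  Distance 6: (row=3, col=2)
  Distance 7: (row=2, col=2), (row=3, col=1)
  Distance 8: (row=1, col=2), (row=2, col=1)
  Distance 9: (row=0, col=2), (row=1, col=1), (row=2, col=0)
  Distance 10: (row=0, col=1), (row=1, col=0)
  Distance 11: (row=0, col=0)
Total reachable: 30 (grid has 30 open cells total)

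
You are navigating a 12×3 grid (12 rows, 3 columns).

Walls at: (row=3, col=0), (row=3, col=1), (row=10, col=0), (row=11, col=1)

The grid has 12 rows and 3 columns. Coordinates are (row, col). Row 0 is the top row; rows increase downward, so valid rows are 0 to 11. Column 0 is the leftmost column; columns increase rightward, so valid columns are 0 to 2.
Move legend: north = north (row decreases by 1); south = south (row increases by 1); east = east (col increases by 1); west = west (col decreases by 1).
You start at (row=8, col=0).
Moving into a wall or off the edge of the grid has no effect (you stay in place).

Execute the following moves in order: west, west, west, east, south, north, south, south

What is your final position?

Answer: Final position: (row=10, col=1)

Derivation:
Start: (row=8, col=0)
  [×3]west (west): blocked, stay at (row=8, col=0)
  east (east): (row=8, col=0) -> (row=8, col=1)
  south (south): (row=8, col=1) -> (row=9, col=1)
  north (north): (row=9, col=1) -> (row=8, col=1)
  south (south): (row=8, col=1) -> (row=9, col=1)
  south (south): (row=9, col=1) -> (row=10, col=1)
Final: (row=10, col=1)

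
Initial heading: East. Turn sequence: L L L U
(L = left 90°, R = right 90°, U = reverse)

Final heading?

Answer: Final heading: North

Derivation:
Start: East
  L (left (90° counter-clockwise)) -> North
  L (left (90° counter-clockwise)) -> West
  L (left (90° counter-clockwise)) -> South
  U (U-turn (180°)) -> North
Final: North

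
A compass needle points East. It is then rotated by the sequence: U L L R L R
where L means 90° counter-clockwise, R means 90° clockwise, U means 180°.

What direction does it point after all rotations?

Answer: Final heading: South

Derivation:
Start: East
  U (U-turn (180°)) -> West
  L (left (90° counter-clockwise)) -> South
  L (left (90° counter-clockwise)) -> East
  R (right (90° clockwise)) -> South
  L (left (90° counter-clockwise)) -> East
  R (right (90° clockwise)) -> South
Final: South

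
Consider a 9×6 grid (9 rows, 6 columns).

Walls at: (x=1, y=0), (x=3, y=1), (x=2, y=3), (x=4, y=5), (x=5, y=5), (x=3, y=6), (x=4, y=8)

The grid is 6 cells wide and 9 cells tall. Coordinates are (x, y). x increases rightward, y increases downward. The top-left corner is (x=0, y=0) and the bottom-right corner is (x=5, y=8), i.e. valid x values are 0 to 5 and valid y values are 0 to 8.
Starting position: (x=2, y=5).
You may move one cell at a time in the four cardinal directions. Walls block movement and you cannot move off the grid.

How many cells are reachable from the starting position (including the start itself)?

Answer: Reachable cells: 47

Derivation:
BFS flood-fill from (x=2, y=5):
  Distance 0: (x=2, y=5)
  Distance 1: (x=2, y=4), (x=1, y=5), (x=3, y=5), (x=2, y=6)
  Distance 2: (x=1, y=4), (x=3, y=4), (x=0, y=5), (x=1, y=6), (x=2, y=7)
  Distance 3: (x=1, y=3), (x=3, y=3), (x=0, y=4), (x=4, y=4), (x=0, y=6), (x=1, y=7), (x=3, y=7), (x=2, y=8)
  Distance 4: (x=1, y=2), (x=3, y=2), (x=0, y=3), (x=4, y=3), (x=5, y=4), (x=0, y=7), (x=4, y=7), (x=1, y=8), (x=3, y=8)
  Distance 5: (x=1, y=1), (x=0, y=2), (x=2, y=2), (x=4, y=2), (x=5, y=3), (x=4, y=6), (x=5, y=7), (x=0, y=8)
  Distance 6: (x=0, y=1), (x=2, y=1), (x=4, y=1), (x=5, y=2), (x=5, y=6), (x=5, y=8)
  Distance 7: (x=0, y=0), (x=2, y=0), (x=4, y=0), (x=5, y=1)
  Distance 8: (x=3, y=0), (x=5, y=0)
Total reachable: 47 (grid has 47 open cells total)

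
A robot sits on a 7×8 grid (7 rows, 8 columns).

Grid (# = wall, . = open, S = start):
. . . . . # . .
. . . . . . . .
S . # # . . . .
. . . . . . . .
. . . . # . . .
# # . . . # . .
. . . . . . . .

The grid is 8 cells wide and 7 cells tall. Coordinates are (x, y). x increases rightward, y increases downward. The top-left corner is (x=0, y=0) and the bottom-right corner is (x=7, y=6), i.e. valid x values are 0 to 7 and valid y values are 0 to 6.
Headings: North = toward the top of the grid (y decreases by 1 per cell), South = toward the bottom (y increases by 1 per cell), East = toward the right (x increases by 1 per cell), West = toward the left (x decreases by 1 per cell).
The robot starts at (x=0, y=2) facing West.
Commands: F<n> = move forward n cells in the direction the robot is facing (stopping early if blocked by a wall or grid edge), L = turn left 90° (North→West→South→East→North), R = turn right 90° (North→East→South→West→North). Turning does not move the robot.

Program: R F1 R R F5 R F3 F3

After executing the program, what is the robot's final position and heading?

Start: (x=0, y=2), facing West
  R: turn right, now facing North
  F1: move forward 1, now at (x=0, y=1)
  R: turn right, now facing East
  R: turn right, now facing South
  F5: move forward 3/5 (blocked), now at (x=0, y=4)
  R: turn right, now facing West
  F3: move forward 0/3 (blocked), now at (x=0, y=4)
  F3: move forward 0/3 (blocked), now at (x=0, y=4)
Final: (x=0, y=4), facing West

Answer: Final position: (x=0, y=4), facing West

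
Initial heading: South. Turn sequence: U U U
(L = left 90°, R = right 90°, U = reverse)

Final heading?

Start: South
  U (U-turn (180°)) -> North
  U (U-turn (180°)) -> South
  U (U-turn (180°)) -> North
Final: North

Answer: Final heading: North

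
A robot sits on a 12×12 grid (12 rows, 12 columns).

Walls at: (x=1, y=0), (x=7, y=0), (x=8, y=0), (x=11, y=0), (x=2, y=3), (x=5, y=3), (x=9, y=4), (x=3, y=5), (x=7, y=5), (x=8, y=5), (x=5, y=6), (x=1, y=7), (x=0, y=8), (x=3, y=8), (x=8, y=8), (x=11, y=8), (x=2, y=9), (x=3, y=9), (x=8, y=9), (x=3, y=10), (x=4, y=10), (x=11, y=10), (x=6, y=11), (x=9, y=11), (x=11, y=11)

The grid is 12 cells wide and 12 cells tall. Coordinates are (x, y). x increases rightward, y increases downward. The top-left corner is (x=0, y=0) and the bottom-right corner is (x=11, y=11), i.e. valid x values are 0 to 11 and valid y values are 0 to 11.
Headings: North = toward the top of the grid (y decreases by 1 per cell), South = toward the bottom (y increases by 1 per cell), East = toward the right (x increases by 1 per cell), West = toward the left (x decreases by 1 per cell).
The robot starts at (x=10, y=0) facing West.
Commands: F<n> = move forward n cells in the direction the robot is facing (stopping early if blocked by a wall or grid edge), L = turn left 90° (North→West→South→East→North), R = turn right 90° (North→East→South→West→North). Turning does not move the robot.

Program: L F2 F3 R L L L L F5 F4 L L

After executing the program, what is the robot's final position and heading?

Start: (x=10, y=0), facing West
  L: turn left, now facing South
  F2: move forward 2, now at (x=10, y=2)
  F3: move forward 3, now at (x=10, y=5)
  R: turn right, now facing West
  L: turn left, now facing South
  L: turn left, now facing East
  L: turn left, now facing North
  L: turn left, now facing West
  F5: move forward 1/5 (blocked), now at (x=9, y=5)
  F4: move forward 0/4 (blocked), now at (x=9, y=5)
  L: turn left, now facing South
  L: turn left, now facing East
Final: (x=9, y=5), facing East

Answer: Final position: (x=9, y=5), facing East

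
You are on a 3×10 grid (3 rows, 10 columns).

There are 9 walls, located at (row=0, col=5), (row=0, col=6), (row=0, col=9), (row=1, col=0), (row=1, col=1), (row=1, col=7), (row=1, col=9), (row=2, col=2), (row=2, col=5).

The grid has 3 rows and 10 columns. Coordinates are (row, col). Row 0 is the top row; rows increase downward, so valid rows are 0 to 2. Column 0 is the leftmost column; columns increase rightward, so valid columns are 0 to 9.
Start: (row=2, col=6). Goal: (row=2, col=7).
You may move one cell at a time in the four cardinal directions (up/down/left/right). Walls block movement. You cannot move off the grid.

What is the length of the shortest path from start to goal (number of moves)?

BFS from (row=2, col=6) until reaching (row=2, col=7):
  Distance 0: (row=2, col=6)
  Distance 1: (row=1, col=6), (row=2, col=7)  <- goal reached here
One shortest path (1 moves): (row=2, col=6) -> (row=2, col=7)

Answer: Shortest path length: 1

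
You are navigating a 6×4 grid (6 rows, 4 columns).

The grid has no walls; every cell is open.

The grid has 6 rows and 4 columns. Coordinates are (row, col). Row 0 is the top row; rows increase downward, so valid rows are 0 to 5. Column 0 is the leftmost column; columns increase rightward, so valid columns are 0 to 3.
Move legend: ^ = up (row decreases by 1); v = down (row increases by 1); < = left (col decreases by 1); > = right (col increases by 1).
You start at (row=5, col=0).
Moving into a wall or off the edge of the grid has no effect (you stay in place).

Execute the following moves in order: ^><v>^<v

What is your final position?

Start: (row=5, col=0)
  ^ (up): (row=5, col=0) -> (row=4, col=0)
  > (right): (row=4, col=0) -> (row=4, col=1)
  < (left): (row=4, col=1) -> (row=4, col=0)
  v (down): (row=4, col=0) -> (row=5, col=0)
  > (right): (row=5, col=0) -> (row=5, col=1)
  ^ (up): (row=5, col=1) -> (row=4, col=1)
  < (left): (row=4, col=1) -> (row=4, col=0)
  v (down): (row=4, col=0) -> (row=5, col=0)
Final: (row=5, col=0)

Answer: Final position: (row=5, col=0)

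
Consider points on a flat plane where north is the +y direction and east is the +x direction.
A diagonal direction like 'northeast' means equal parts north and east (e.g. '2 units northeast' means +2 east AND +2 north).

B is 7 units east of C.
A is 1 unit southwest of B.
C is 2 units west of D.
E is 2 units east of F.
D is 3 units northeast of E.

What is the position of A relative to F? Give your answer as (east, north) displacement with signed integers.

Place F at the origin (east=0, north=0).
  E is 2 units east of F: delta (east=+2, north=+0); E at (east=2, north=0).
  D is 3 units northeast of E: delta (east=+3, north=+3); D at (east=5, north=3).
  C is 2 units west of D: delta (east=-2, north=+0); C at (east=3, north=3).
  B is 7 units east of C: delta (east=+7, north=+0); B at (east=10, north=3).
  A is 1 unit southwest of B: delta (east=-1, north=-1); A at (east=9, north=2).
Therefore A relative to F: (east=9, north=2).

Answer: A is at (east=9, north=2) relative to F.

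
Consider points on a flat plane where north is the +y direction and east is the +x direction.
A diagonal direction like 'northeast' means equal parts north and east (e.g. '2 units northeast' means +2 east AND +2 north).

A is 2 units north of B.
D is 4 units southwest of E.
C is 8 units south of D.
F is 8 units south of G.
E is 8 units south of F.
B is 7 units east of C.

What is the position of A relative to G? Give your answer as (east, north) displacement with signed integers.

Answer: A is at (east=3, north=-26) relative to G.

Derivation:
Place G at the origin (east=0, north=0).
  F is 8 units south of G: delta (east=+0, north=-8); F at (east=0, north=-8).
  E is 8 units south of F: delta (east=+0, north=-8); E at (east=0, north=-16).
  D is 4 units southwest of E: delta (east=-4, north=-4); D at (east=-4, north=-20).
  C is 8 units south of D: delta (east=+0, north=-8); C at (east=-4, north=-28).
  B is 7 units east of C: delta (east=+7, north=+0); B at (east=3, north=-28).
  A is 2 units north of B: delta (east=+0, north=+2); A at (east=3, north=-26).
Therefore A relative to G: (east=3, north=-26).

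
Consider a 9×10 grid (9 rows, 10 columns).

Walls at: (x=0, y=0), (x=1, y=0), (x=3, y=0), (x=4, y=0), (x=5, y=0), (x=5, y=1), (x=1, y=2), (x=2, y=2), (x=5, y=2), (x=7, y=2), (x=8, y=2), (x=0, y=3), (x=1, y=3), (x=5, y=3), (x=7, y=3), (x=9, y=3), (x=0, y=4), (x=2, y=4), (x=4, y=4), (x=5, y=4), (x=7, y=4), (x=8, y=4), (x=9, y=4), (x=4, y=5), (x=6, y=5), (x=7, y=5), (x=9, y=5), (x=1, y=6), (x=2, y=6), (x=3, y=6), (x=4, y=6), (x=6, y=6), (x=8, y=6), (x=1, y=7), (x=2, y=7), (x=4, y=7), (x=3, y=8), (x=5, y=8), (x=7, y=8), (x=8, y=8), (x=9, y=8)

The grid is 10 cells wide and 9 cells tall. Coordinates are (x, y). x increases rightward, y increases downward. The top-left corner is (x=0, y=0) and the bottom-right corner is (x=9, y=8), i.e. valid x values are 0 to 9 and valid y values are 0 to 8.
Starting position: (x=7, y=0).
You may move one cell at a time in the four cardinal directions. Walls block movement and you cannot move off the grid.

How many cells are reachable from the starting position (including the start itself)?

BFS flood-fill from (x=7, y=0):
  Distance 0: (x=7, y=0)
  Distance 1: (x=6, y=0), (x=8, y=0), (x=7, y=1)
  Distance 2: (x=9, y=0), (x=6, y=1), (x=8, y=1)
  Distance 3: (x=9, y=1), (x=6, y=2)
  Distance 4: (x=9, y=2), (x=6, y=3)
  Distance 5: (x=6, y=4)
Total reachable: 12 (grid has 49 open cells total)

Answer: Reachable cells: 12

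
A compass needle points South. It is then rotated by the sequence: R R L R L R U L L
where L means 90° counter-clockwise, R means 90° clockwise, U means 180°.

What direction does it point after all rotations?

Start: South
  R (right (90° clockwise)) -> West
  R (right (90° clockwise)) -> North
  L (left (90° counter-clockwise)) -> West
  R (right (90° clockwise)) -> North
  L (left (90° counter-clockwise)) -> West
  R (right (90° clockwise)) -> North
  U (U-turn (180°)) -> South
  L (left (90° counter-clockwise)) -> East
  L (left (90° counter-clockwise)) -> North
Final: North

Answer: Final heading: North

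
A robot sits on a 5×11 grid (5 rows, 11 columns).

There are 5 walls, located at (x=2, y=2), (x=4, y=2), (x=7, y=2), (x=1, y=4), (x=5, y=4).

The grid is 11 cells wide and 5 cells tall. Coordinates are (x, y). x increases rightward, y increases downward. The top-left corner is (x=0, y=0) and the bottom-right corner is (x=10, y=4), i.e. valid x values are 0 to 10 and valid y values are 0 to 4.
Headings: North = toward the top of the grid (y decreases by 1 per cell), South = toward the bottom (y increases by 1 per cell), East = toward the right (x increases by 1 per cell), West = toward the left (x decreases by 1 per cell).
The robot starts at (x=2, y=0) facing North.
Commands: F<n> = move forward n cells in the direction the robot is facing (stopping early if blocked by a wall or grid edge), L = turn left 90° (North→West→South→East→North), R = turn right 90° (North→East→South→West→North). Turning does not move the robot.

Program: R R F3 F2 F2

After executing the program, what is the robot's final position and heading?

Answer: Final position: (x=2, y=1), facing South

Derivation:
Start: (x=2, y=0), facing North
  R: turn right, now facing East
  R: turn right, now facing South
  F3: move forward 1/3 (blocked), now at (x=2, y=1)
  F2: move forward 0/2 (blocked), now at (x=2, y=1)
  F2: move forward 0/2 (blocked), now at (x=2, y=1)
Final: (x=2, y=1), facing South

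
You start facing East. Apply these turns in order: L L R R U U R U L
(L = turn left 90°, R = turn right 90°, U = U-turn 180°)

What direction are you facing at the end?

Start: East
  L (left (90° counter-clockwise)) -> North
  L (left (90° counter-clockwise)) -> West
  R (right (90° clockwise)) -> North
  R (right (90° clockwise)) -> East
  U (U-turn (180°)) -> West
  U (U-turn (180°)) -> East
  R (right (90° clockwise)) -> South
  U (U-turn (180°)) -> North
  L (left (90° counter-clockwise)) -> West
Final: West

Answer: Final heading: West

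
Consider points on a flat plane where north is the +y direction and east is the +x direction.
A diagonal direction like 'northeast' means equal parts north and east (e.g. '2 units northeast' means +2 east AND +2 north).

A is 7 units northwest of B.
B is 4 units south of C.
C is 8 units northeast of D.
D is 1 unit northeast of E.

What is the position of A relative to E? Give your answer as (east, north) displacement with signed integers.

Answer: A is at (east=2, north=12) relative to E.

Derivation:
Place E at the origin (east=0, north=0).
  D is 1 unit northeast of E: delta (east=+1, north=+1); D at (east=1, north=1).
  C is 8 units northeast of D: delta (east=+8, north=+8); C at (east=9, north=9).
  B is 4 units south of C: delta (east=+0, north=-4); B at (east=9, north=5).
  A is 7 units northwest of B: delta (east=-7, north=+7); A at (east=2, north=12).
Therefore A relative to E: (east=2, north=12).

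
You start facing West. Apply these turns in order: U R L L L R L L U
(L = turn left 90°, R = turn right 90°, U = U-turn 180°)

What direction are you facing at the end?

Answer: Final heading: North

Derivation:
Start: West
  U (U-turn (180°)) -> East
  R (right (90° clockwise)) -> South
  L (left (90° counter-clockwise)) -> East
  L (left (90° counter-clockwise)) -> North
  L (left (90° counter-clockwise)) -> West
  R (right (90° clockwise)) -> North
  L (left (90° counter-clockwise)) -> West
  L (left (90° counter-clockwise)) -> South
  U (U-turn (180°)) -> North
Final: North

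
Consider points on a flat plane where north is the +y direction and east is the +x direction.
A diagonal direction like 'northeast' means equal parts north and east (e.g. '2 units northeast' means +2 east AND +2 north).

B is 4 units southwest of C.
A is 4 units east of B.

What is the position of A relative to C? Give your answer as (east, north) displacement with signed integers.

Answer: A is at (east=0, north=-4) relative to C.

Derivation:
Place C at the origin (east=0, north=0).
  B is 4 units southwest of C: delta (east=-4, north=-4); B at (east=-4, north=-4).
  A is 4 units east of B: delta (east=+4, north=+0); A at (east=0, north=-4).
Therefore A relative to C: (east=0, north=-4).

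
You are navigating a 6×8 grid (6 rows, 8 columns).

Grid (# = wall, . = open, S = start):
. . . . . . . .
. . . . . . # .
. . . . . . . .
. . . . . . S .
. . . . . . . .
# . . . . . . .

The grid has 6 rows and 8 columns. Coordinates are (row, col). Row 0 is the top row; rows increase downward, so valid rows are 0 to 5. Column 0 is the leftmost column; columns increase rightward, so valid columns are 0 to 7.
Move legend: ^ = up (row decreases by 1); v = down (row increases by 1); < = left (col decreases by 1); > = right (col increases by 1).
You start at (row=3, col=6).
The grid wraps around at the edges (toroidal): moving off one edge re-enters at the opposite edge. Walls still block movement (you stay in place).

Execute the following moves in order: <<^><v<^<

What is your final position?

Start: (row=3, col=6)
  < (left): (row=3, col=6) -> (row=3, col=5)
  < (left): (row=3, col=5) -> (row=3, col=4)
  ^ (up): (row=3, col=4) -> (row=2, col=4)
  > (right): (row=2, col=4) -> (row=2, col=5)
  < (left): (row=2, col=5) -> (row=2, col=4)
  v (down): (row=2, col=4) -> (row=3, col=4)
  < (left): (row=3, col=4) -> (row=3, col=3)
  ^ (up): (row=3, col=3) -> (row=2, col=3)
  < (left): (row=2, col=3) -> (row=2, col=2)
Final: (row=2, col=2)

Answer: Final position: (row=2, col=2)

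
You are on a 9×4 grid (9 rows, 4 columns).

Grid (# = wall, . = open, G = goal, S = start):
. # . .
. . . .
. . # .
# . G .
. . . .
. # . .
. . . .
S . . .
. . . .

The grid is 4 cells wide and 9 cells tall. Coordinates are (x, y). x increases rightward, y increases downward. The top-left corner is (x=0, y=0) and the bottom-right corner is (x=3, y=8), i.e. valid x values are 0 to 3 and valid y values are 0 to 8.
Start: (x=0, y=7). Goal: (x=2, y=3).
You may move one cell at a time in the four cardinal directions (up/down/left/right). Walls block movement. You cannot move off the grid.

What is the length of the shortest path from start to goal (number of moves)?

BFS from (x=0, y=7) until reaching (x=2, y=3):
  Distance 0: (x=0, y=7)
  Distance 1: (x=0, y=6), (x=1, y=7), (x=0, y=8)
  Distance 2: (x=0, y=5), (x=1, y=6), (x=2, y=7), (x=1, y=8)
  Distance 3: (x=0, y=4), (x=2, y=6), (x=3, y=7), (x=2, y=8)
  Distance 4: (x=1, y=4), (x=2, y=5), (x=3, y=6), (x=3, y=8)
  Distance 5: (x=1, y=3), (x=2, y=4), (x=3, y=5)
  Distance 6: (x=1, y=2), (x=2, y=3), (x=3, y=4)  <- goal reached here
One shortest path (6 moves): (x=0, y=7) -> (x=1, y=7) -> (x=2, y=7) -> (x=2, y=6) -> (x=2, y=5) -> (x=2, y=4) -> (x=2, y=3)

Answer: Shortest path length: 6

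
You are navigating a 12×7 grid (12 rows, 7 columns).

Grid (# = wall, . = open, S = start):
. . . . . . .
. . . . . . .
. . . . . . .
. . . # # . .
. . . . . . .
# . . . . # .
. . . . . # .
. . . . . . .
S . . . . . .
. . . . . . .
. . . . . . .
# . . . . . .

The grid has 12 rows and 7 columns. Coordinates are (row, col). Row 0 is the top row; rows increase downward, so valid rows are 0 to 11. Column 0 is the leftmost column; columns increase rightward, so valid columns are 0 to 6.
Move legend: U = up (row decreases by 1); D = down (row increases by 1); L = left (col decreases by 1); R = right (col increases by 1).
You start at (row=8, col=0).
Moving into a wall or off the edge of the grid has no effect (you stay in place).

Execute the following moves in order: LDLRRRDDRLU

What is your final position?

Answer: Final position: (row=10, col=3)

Derivation:
Start: (row=8, col=0)
  L (left): blocked, stay at (row=8, col=0)
  D (down): (row=8, col=0) -> (row=9, col=0)
  L (left): blocked, stay at (row=9, col=0)
  R (right): (row=9, col=0) -> (row=9, col=1)
  R (right): (row=9, col=1) -> (row=9, col=2)
  R (right): (row=9, col=2) -> (row=9, col=3)
  D (down): (row=9, col=3) -> (row=10, col=3)
  D (down): (row=10, col=3) -> (row=11, col=3)
  R (right): (row=11, col=3) -> (row=11, col=4)
  L (left): (row=11, col=4) -> (row=11, col=3)
  U (up): (row=11, col=3) -> (row=10, col=3)
Final: (row=10, col=3)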